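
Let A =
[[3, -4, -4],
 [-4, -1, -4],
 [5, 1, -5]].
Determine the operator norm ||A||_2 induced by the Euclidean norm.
||A||_2 ≈ 8.823 (= sqrt(largest eigenvalue of A^T A))

||A||_2 = sigma_max(A) = sqrt(lambda_max(A^T A)). Form the symmetric matrix M = A^T A =
[[50, -3, -21],
 [-3, 18, 15],
 [-21, 15, 57]].
Its characteristic polynomial (trace, sum of principal 2x2 minors, determinant of M give the coefficients) is
  p(λ) = det(λ I - M) = λ^3 - 125λ^2 + 4101λ - 33489.
No integer candidate from the rational root theorem (±divisors of 33489) is a root, so the roots are irrational. The cubic discriminant is Δ = 3996329904 > 0, so there are three distinct real roots. p(12) = -549 and p(13) = 896 have opposite signs, so a root lies in (12, 13); Newton's method refines it to λ ≈ 12.3659. p(34) = 749 and p(35) = -204 have opposite signs, so a root lies in (34, 35); Newton's method refines it to λ ≈ 34.7896. p(77) = -2304 and p(78) = 441 have opposite signs, so a root lies in (77, 78); Newton's method refines it to λ ≈ 77.8445. Check (Vieta): the three roots sum to 125, matching tr M = 125.
So the eigenvalues of A^T A are ≈ 12.3659, 34.7896, 77.8445 (all ≥ 0, as they must be for A^T A). The largest is λ_max ≈ 77.8445, hence ||A||_2 = sqrt(λ_max) ≈ 8.823.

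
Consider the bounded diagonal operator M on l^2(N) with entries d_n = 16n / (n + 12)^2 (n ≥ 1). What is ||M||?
||M|| = 1/3 (attained at n = 12)

For M diagonal, ||M|| = sup_n |d_n|. Treat f(x) = 16x / (x + 12)^2 for real x > 0. By the quotient rule, f'(x) = 16(12 - x)/(x + 12)^3, which is positive for x < 12 and negative for x > 12. So f has a unique maximum at x = 12, and since 12 is a positive integer, the supremum over n ≥ 1 is attained at n = 12: d_12 = 16·12/(12 + 12)^2 = 16·12/576 = 1/3. Hence ||M|| = 1/3.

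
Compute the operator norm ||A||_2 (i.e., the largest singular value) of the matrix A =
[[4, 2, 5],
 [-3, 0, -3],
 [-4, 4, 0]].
||A||_2 ≈ 8.1682 (= sqrt(largest eigenvalue of A^T A))

||A||_2 = sigma_max(A) = sqrt(lambda_max(A^T A)). Form the symmetric matrix M = A^T A =
[[41, -8, 29],
 [-8, 20, 10],
 [29, 10, 34]].
Its characteristic polynomial (trace, sum of principal 2x2 minors, determinant of M give the coefficients) is
  p(λ) = det(λ I - M) = λ^3 - 95λ^2 + 1889λ - 144.
No integer candidate from the rational root theorem (±divisors of 144) is a root, so the roots are irrational. The cubic discriminant is Δ = 5212603037 > 0, so there are three distinct real roots. p(0) = -144 and p(1) = 1651 have opposite signs, so a root lies in (0, 1); Newton's method refines it to λ ≈ 0.0765. p(28) = 220 and p(29) = -869 have opposite signs, so a root lies in (28, 29); Newton's method refines it to λ ≈ 28.2035. p(66) = -1794 and p(67) = 727 have opposite signs, so a root lies in (66, 67); Newton's method refines it to λ ≈ 66.72. Check (Vieta): the three roots sum to 95, matching tr M = 95.
So the eigenvalues of A^T A are ≈ 0.0765, 28.2035, 66.72 (all ≥ 0, as they must be for A^T A). The largest is λ_max ≈ 66.72, hence ||A||_2 = sqrt(λ_max) ≈ 8.1682.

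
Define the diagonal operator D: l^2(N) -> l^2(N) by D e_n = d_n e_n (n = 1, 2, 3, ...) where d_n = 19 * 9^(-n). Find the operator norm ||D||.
||D|| = 19/9 (attained at n = 1)

For D diagonal, ||D|| = sup_n |d_n|. The sequence d_n = 19 * 9^(-n) is positive and strictly decreasing (ratio 9^(-1) < 1), so the supremum is d_1 = 19/9. Hence ||D|| = 19/9.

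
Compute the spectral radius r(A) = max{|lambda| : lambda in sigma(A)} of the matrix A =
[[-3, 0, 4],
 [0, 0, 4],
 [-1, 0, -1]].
r(A) = sqrt(7) ≈ 2.6458

The eigenvalues of A are the roots of its characteristic polynomial. With M = A (coefficients from the trace, the sum of principal 2x2 minors, and det A):
  p(λ) = det(λ I - M) = λ^3 + 4λ^2 + 7λ.
The constant term is 0, so λ = 0 is a root. Dividing out λ leaves p(λ) = λ(λ^2 + 4λ + 7). For λ^2 + 4λ + 7 the discriminant is -12. It is negative, so the roots are the complex-conjugate pair λ = -2 ± (sqrt(12)/2) i ≈ -2 ± 1.7321i. For a conjugate pair the product of the roots equals the constant term, so |λ|^2 = 7 and |λ| = sqrt(7) ≈ 2.6458.
Thus the eigenvalues (to 4 decimals) are -2 ± 1.7321i (modulus 2.6458); 0 (modulus 0). The spectral radius is the largest modulus: r(A) = sqrt(7) ≈ 2.6458. (Cross-check: r(A) ≤ ||A||_2 ≈ 6.1167; equality holds whenever A is normal, though it can also hold for some non-normal A.)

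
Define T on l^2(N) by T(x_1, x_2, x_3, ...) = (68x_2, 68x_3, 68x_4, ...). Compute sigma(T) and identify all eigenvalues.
sigma(T) = closed disk {z in C : |z| ≤ 68}; sigma_p(T) = open disk {z in C : |z| < 68}

Note T = 68·V where V is the unit left shift (V x)_k = x_{k+1}; so sigma(T) = 68·sigma(V) and ||T|| = 68||V||. ||T x||^2 = 4624sum_{k≥2} |x_k|^2 ≤ 4624||x||^2, with equality on {x : x_1 = 0}, so ||T|| = 68. For any lambda with |lambda| < 68, set r = lambda/68 (|r| < 1); the vector x = (1, r, r^2, ...) is in l^2 and satisfies T x = 68(r, r^2, ...) = lambda x, so lambda is an eigenvalue. On the boundary |lambda| = 68 the geometric series diverges, so no l^2 eigenvector exists, but these lambda lie in the approximate point spectrum. Hence sigma(T) is the closed disk of radius 68 and sigma_p(T) is the open disk.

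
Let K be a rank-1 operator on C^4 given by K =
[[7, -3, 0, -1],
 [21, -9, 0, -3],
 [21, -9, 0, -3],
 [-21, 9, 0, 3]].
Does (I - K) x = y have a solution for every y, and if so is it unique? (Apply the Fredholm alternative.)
(I - K) is singular (det(I - K) = 0, i.e. 1 ∈ sigma(K)). (I - K) x = y is solvable iff y ⊥ ker((I - K)^*) = span{(7, -3, 0, -1)}, i.e. iff 7y_1 - 3y_2 - y_4 = 0. When solvable, the solutions are x = y + c·(1, 3, 3, -3), c arbitrary (ker(I - K) = span{(1, 3, 3, -3)}, dimension 1).

K has rank 1, so it is an outer product K = u v^T: every row of K is a multiple of one row vector. Reading off the entries, u = (1, 3, 3, -3) and v = (7, -3, 0, -1) (row i of K equals u_i·v^T). A rank-one matrix u v^T satisfies K u = u (v·u) and kills the (3)-dimensional subspace v^⊥, so its characteristic polynomial is lambda^3 (lambda - v·u) with v·u = tr K = 1. Hence the eigenvalues of I - K are 1 (multiplicity 3) and 1 - (1) = 0, so det(I - K) = 0. (Direct check: I - K =
[[-6, 3, 0, 1],
 [-21, 10, 0, 3],
 [-21, 9, 1, 3],
 [21, -9, 0, -2]]
has determinant 0.) So 1 is an eigenvalue of K and (I - K) is not invertible. The finite-dimensional Fredholm alternative says: either (I - K) is invertible, or ker(I - K) ≠ {0} and then range(I - K) = ker((I - K)^*)^⊥, with dim ker(I - K) = dim ker((I - K)^*). We are in the second case, so we need both kernels. Kernel of I - K: (I - K) u = u - u (v·u) = u - u = 0, so ker(I - K) = span{u} = span{(1, 3, 3, -3)} (it is exactly 1-dimensional because rank(I - K) = 3). Kernel of the adjoint: K is real, so (I - K)^* = I - K^T = I - v u^T, and (I - v u^T) v = v - v (u·v) = 0; hence ker((I - K)^*) = span{v} = span{(7, -3, 0, -1)}. Therefore (I - K) x = y is solvable iff <y, v> = 0, i.e. iff 7y_1 - 3y_2 - y_4 = 0. When this holds, K y = u (v·y) = 0, so (I - K) y = y and x = y is a particular solution; the full solution set is the line x = y + c·u = y + c·(1, 3, 3, -3), c ∈ C.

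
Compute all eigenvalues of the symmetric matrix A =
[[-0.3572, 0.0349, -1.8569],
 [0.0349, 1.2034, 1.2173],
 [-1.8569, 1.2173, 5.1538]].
sigma(A) ≈ {-1, 1, 6}

A is real symmetric, so its spectrum consists of real eigenvalues. Expanding the characteristic polynomial of the displayed matrix gives
  det(λ I - A) = p(λ) = λ^3 + (-6)λ^2 + (-1)λ + (6).
Solving p(λ) = 0 yields eigenvalues ≈ -1, 1, 6. (A is shown rounded to 4 decimals, so these recover the underlying integer eigenvalues to within that precision.)
Verification: the trace of A = 6 equals the sum of eigenvalues 6, and det(A) ≈ -5.9995 matches the eigenvalue product -6.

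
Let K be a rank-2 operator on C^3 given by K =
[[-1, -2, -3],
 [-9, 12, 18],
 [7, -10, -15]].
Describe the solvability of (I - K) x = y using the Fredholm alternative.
(I - K) is invertible (det(I - K) = 11 ≠ 0), so for every y in C^3 the equation (I - K) x = y has a unique solution.

K has rank 2 and factors as K = U V^T = u1 v1^T + u2 v2^T with u1 = (-2, -3, 2), v1 = (2, -2, -3), u2 = (3, -3, 3), v2 = (1, -2, -3) (multiplying out reproduces the displayed K). The nonzero eigenvalues of U V^T coincide with those of the 2 x 2 matrix G = V^T U = [[v1·u1, v1·u2], [v2·u1, v2·u2]] = [[-4, 3], [-2, 0]], and by the Sylvester determinant identity det(I_3 - U V^T) = det(I_2 - V^T U) = det([[5, -3], [2, 1]]) = (5)(1) - (-3)(2) = 11. (Direct check: I - K =
[[2, 2, 3],
 [9, -11, -18],
 [-7, 10, 16]]
has determinant 11.) The finite-dimensional Fredholm alternative says: either (I - K) is invertible, or ker(I - K) ≠ {0} and then range(I - K) = ker((I - K)^*)^⊥, with dim ker(I - K) = dim ker((I - K)^*). Since det(I - K) ≠ 0, 1 is not an eigenvalue of K and ker(I - K) = {0}, so we are in the first case: for every y there is a unique x = (I - K)^(-1) y. (Explicitly, by the Woodbury identity, (I - U V^T)^(-1) = I + U (I_2 - G)^(-1) V^T.)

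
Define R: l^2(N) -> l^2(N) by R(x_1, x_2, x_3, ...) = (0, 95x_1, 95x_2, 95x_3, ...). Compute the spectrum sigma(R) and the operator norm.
sigma(R) = closed disk {z in C : |z| ≤ 95}; ||R|| = 95

Note R = 95·U where U is the unit right shift (U x)_k = x_{k-1} (with x_0 := 0); so ||R|| = 95||U|| and sigma(R) = 95·sigma(U). ||R x||^2 = sum_{k≥1} |95x_k|^2 = 9025||x||^2, so ||R|| = 95 and sigma(R) ⊂ {|z| ≤ 95}. For any |lambda| < 95, the equation (R - lambda I) x = 0 forces x_1 = 0, then 95x_k = lambda x_{k+1} ⇒ x = 0, so R has no eigenvalues. But (R - lambda I) is not surjective for |lambda| < 95: solving (R - lambda I) x = e_1 would require x_n proportional to (lambda/95)^(-n), which is not in l^2. So every |lambda| < 95 lies in the residual spectrum. The boundary |lambda| = 95 is in the approximate point spectrum (the spectrum is closed). Hence sigma(R) is the closed disk of radius 95.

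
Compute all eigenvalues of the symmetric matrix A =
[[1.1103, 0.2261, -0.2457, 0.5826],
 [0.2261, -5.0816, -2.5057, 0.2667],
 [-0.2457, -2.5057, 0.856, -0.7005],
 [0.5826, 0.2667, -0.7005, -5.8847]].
sigma(A) ≈ {-6, 1, 2} (-6 with multiplicity 2)

A is real symmetric, so its spectrum consists of real eigenvalues. Expanding the characteristic polynomial of the displayed matrix gives
  det(λ I - A) = p(λ) = λ^4 + (9)λ^3 + (2)λ^2 + (-84)λ + (72.0015).
Solving p(λ) = 0 yields eigenvalues ≈ -6, -6, 1, 2. (A is shown rounded to 4 decimals, so these recover the underlying integer eigenvalues to within that precision.)
Verification: the trace of A = -9 equals the sum of eigenvalues -9, and det(A) ≈ 72.0015 matches the eigenvalue product 72.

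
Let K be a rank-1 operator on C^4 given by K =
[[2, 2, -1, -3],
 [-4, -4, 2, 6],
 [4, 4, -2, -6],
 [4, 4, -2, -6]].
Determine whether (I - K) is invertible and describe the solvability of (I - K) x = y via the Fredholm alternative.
(I - K) is invertible (det(I - K) = 11 ≠ 0), so for every y in C^4 the equation (I - K) x = y has a unique solution.

K has rank 1, so it is an outer product K = u v^T: every row of K is a multiple of one row vector. Reading off the entries, u = (1, -2, 2, 2) and v = (2, 2, -1, -3) (row i of K equals u_i·v^T). A rank-one matrix u v^T satisfies K u = u (v·u) and kills the (3)-dimensional subspace v^⊥, so its characteristic polynomial is lambda^3 (lambda - v·u) with v·u = tr K = -10. Hence the eigenvalues of I - K are 1 (multiplicity 3) and 1 - (-10) = 11, so det(I - K) = 11. (Direct check: I - K =
[[-1, -2, 1, 3],
 [4, 5, -2, -6],
 [-4, -4, 3, 6],
 [-4, -4, 2, 7]]
has determinant 11.) The finite-dimensional Fredholm alternative says: either (I - K) is invertible, or ker(I - K) ≠ {0} and then range(I - K) = ker((I - K)^*)^⊥, with dim ker(I - K) = dim ker((I - K)^*). Since det(I - K) ≠ 0, 1 is not an eigenvalue of K and ker(I - K) = {0}, so we are in the first case: for every y there is a unique x = (I - K)^(-1) y. Explicitly, by the Sherman–Morrison formula, (I - u v^T)^(-1) = I + u v^T/(1 - v·u), i.e. (I - K)^(-1) = I + K/(11).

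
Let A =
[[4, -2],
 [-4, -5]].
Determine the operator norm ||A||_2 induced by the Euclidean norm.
||A||_2 = sqrt((61 + sqrt(585))/2) ≈ 6.5264 (= sqrt(largest eigenvalue of A^T A))

||A||_2 = sigma_max(A) = sqrt(lambda_max(A^T A)). Form the symmetric matrix M = A^T A =
[[32, 12],
 [12, 29]].
Its characteristic polynomial (trace, determinant of M give the coefficients) is
  p(λ) = det(λ I - M) = λ^2 - 61λ + 784.
For λ^2 - 61λ + 784 the discriminant is 585. It is nonnegative but not a perfect square, so the roots are real and irrational: λ = (61 ± sqrt(585))/2 ≈ 42.5934, 18.4066.
So the eigenvalues of A^T A are ≈ 18.4066, 42.5934 (all ≥ 0, as they must be for A^T A). The largest is λ_max = (61 + sqrt(585))/2 ≈ 42.5934, hence ||A||_2 = sqrt(λ_max) = sqrt((61 + sqrt(585))/2) ≈ 6.5264.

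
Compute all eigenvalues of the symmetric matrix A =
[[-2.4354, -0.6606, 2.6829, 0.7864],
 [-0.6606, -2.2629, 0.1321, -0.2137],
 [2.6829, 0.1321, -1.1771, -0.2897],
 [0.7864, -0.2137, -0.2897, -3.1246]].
sigma(A) ≈ {-5, -3, -2, 1}

A is real symmetric, so its spectrum consists of real eigenvalues. Expanding the characteristic polynomial of the displayed matrix gives
  det(λ I - A) = p(λ) = λ^4 + (9)λ^3 + (21)λ^2 + (-1)λ + (-30).
Solving p(λ) = 0 yields eigenvalues ≈ -5, -3, -2, 1. (A is shown rounded to 4 decimals, so these recover the underlying integer eigenvalues to within that precision.)
Verification: the trace of A = -9 equals the sum of eigenvalues -9, and det(A) ≈ -30.0002 matches the eigenvalue product -30.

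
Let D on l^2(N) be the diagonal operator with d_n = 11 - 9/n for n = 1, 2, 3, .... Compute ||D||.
||D|| = 11

For a diagonal operator on l^2 with entries d_n, ||D|| = sup_n |d_n|. Here d_1 = 2, d_2 = 13/2, ..., and d_n = 11 - 9/n increases monotonically toward 11. All terms lie in [2, 11), so |d_n| = d_n and the supremum is the limit 11, which is not attained by any individual d_n. Hence ||D|| = 11.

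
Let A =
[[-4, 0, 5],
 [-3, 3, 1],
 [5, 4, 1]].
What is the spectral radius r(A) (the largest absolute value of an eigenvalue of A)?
r(A) ≈ 7.6843

The eigenvalues of A are the roots of its characteristic polynomial. With M = A (coefficients from the trace, the sum of principal 2x2 minors, and det A):
  p(λ) = det(λ I - M) = λ^3 - 42λ + 131.
No integer candidate from the rational root theorem (±divisors of 131) is a root, so the roots are irrational. The cubic discriminant is Δ = -166995 < 0, so there is one real root and a complex-conjugate pair. p(-8) = -45 and p(-7) = 82 have opposite signs, so a root lies in (-8, -7); Newton's method refines it to λ ≈ -7.6843. Dividing out (λ - (-7.6843)) leaves approximately λ^2 - 7.6843λ + 17.0478. For λ^2 - 7.6843λ + 17.0478 the discriminant is -9.1435. It is negative, so the remaining roots are the complex-conjugate pair λ ≈ 3.8421 ± 1.5119i. Their product equals the constant term, so |λ|^2 ≈ 17.0478 and |λ| ≈ 4.1289.
Thus the eigenvalues (to 4 decimals) are -7.6843 (modulus 7.6843); 3.8421 ± 1.5119i (modulus 4.1289). The spectral radius is the largest modulus: r(A) ≈ 7.6843. (Cross-check: r(A) ≤ ||A||_2 ≈ 7.8137; equality holds whenever A is normal, though it can also hold for some non-normal A.)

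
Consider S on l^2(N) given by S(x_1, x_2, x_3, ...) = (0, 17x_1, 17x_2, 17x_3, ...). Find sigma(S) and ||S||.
sigma(S) = closed disk {z in C : |z| ≤ 17}; ||S|| = 17

Note S = 17·U where U is the unit right shift (U x)_k = x_{k-1} (with x_0 := 0); so ||S|| = 17||U|| and sigma(S) = 17·sigma(U). ||S x||^2 = sum_{k≥1} |17x_k|^2 = 289||x||^2, so ||S|| = 17 and sigma(S) ⊂ {|z| ≤ 17}. For any |lambda| < 17, the equation (S - lambda I) x = 0 forces x_1 = 0, then 17x_k = lambda x_{k+1} ⇒ x = 0, so S has no eigenvalues. But (S - lambda I) is not surjective for |lambda| < 17: solving (S - lambda I) x = e_1 would require x_n proportional to (lambda/17)^(-n), which is not in l^2. So every |lambda| < 17 lies in the residual spectrum. The boundary |lambda| = 17 is in the approximate point spectrum (the spectrum is closed). Hence sigma(S) is the closed disk of radius 17.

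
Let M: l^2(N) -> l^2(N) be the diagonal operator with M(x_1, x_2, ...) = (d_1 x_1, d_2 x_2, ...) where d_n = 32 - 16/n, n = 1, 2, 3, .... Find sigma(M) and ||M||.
sigma(M) = {32 - 16/n : n ≥ 1} ∪ {32}; ||M|| = 32

A bounded diagonal operator on l^2 with diagonal entries d_n has spectrum equal to the closure of {d_n : n ≥ 1}: every d_n is an eigenvalue (with eigenvector e_n), so {d_n} ⊂ sigma(M); the spectrum is closed, so its closure is too; and for lambda not in the closure, (M - lambda I) has bounded inverse (the diagonal entries 1/(d_n - lambda) are bounded). For our sequence d_n = 32 - 16/n, n = 1, 2, 3, ...:
  - {d_n} = {32 - 16/n : n ≥ 1}; the only limit point is 32
  - closure = {32 - 16/n : n ≥ 1} ∪ {32}
For the norm: a diagonal operator has ||M|| = sup_n |d_n|. Here d_n = 32 - 16/n increases monotonically from d_1 = 16 toward 32, with all terms in [16, 32); so sup_n |d_n| = 32 (the supremum is the limit, not attained). So ||M|| = 32.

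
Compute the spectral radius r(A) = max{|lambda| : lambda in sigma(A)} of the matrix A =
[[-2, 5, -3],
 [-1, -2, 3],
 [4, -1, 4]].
r(A) ≈ 4.3586

The eigenvalues of A are the roots of its characteristic polynomial. With M = A (coefficients from the trace, the sum of principal 2x2 minors, and det A):
  p(λ) = det(λ I - M) = λ^3 + 8λ - 63.
No integer candidate from the rational root theorem (±divisors of 63) is a root, so the roots are irrational. The cubic discriminant is Δ = -109211 < 0, so there is one real root and a complex-conjugate pair. p(3) = -12 and p(4) = 33 have opposite signs, so a root lies in (3, 4); Newton's method refines it to λ ≈ 3.3162. Dividing out (λ - (3.3162)) leaves approximately λ^2 + 3.3162λ + 18.9974. For λ^2 + 3.3162λ + 18.9974 the discriminant is -64.9923. It is negative, so the remaining roots are the complex-conjugate pair λ ≈ -1.6581 ± 4.0309i. Their product equals the constant term, so |λ|^2 ≈ 18.9974 and |λ| ≈ 4.3586.
Thus the eigenvalues (to 4 decimals) are 3.3162 (modulus 3.3162); -1.6581 ± 4.0309i (modulus 4.3586). The spectral radius is the largest modulus: r(A) ≈ 4.3586. (Cross-check: r(A) ≤ ||A||_2 ≈ 8.2231; equality holds whenever A is normal, though it can also hold for some non-normal A.)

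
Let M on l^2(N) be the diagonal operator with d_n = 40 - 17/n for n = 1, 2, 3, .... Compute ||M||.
||M|| = 40

For a diagonal operator on l^2 with entries d_n, ||M|| = sup_n |d_n|. Here d_1 = 23, d_2 = 63/2, ..., and d_n = 40 - 17/n increases monotonically toward 40. All terms lie in [23, 40), so |d_n| = d_n and the supremum is the limit 40, which is not attained by any individual d_n. Hence ||M|| = 40.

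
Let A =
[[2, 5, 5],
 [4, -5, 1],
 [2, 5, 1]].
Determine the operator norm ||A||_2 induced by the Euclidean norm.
||A||_2 ≈ 9.2909 (= sqrt(largest eigenvalue of A^T A))

||A||_2 = sigma_max(A) = sqrt(lambda_max(A^T A)). Form the symmetric matrix M = A^T A =
[[24, 0, 16],
 [0, 75, 25],
 [16, 25, 27]].
Its characteristic polynomial (trace, sum of principal 2x2 minors, determinant of M give the coefficients) is
  p(λ) = det(λ I - M) = λ^3 - 126λ^2 + 3592λ - 14400.
No integer candidate from the rational root theorem (±divisors of 14400) is a root, so the roots are irrational. The cubic discriminant is Δ = 15948384512 > 0, so there are three distinct real roots. p(4) = -1984 and p(5) = 535 have opposite signs, so a root lies in (4, 5); Newton's method refines it to λ ≈ 4.78. p(34) = 1376 and p(35) = -155 have opposite signs, so a root lies in (34, 35); Newton's method refines it to λ ≈ 34.9001. p(86) = -1328 and p(87) = 2913 have opposite signs, so a root lies in (86, 87); Newton's method refines it to λ ≈ 86.32. Check (Vieta): the three roots sum to 126, matching tr M = 126.
So the eigenvalues of A^T A are ≈ 4.78, 34.9001, 86.32 (all ≥ 0, as they must be for A^T A). The largest is λ_max ≈ 86.32, hence ||A||_2 = sqrt(λ_max) ≈ 9.2909.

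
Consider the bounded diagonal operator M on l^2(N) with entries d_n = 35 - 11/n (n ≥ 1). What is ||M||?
||M|| = 35

For a diagonal operator on l^2 with entries d_n, ||M|| = sup_n |d_n|. Here d_1 = 24, d_2 = 59/2, ..., and d_n = 35 - 11/n increases monotonically toward 35. All terms lie in [24, 35), so |d_n| = d_n and the supremum is the limit 35, which is not attained by any individual d_n. Hence ||M|| = 35.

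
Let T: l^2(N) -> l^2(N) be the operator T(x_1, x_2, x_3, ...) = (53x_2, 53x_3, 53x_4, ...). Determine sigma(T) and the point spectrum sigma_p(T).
sigma(T) = closed disk {z in C : |z| ≤ 53}; sigma_p(T) = open disk {z in C : |z| < 53}

Note T = 53·V where V is the unit left shift (V x)_k = x_{k+1}; so sigma(T) = 53·sigma(V) and ||T|| = 53||V||. ||T x||^2 = 2809sum_{k≥2} |x_k|^2 ≤ 2809||x||^2, with equality on {x : x_1 = 0}, so ||T|| = 53. For any lambda with |lambda| < 53, set r = lambda/53 (|r| < 1); the vector x = (1, r, r^2, ...) is in l^2 and satisfies T x = 53(r, r^2, ...) = lambda x, so lambda is an eigenvalue. On the boundary |lambda| = 53 the geometric series diverges, so no l^2 eigenvector exists, but these lambda lie in the approximate point spectrum. Hence sigma(T) is the closed disk of radius 53 and sigma_p(T) is the open disk.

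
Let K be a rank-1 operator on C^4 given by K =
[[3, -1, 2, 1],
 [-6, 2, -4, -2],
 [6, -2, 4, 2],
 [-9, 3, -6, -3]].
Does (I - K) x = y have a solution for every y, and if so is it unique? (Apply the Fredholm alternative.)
(I - K) is invertible (det(I - K) = -5 ≠ 0), so for every y in C^4 the equation (I - K) x = y has a unique solution.

K has rank 1, so it is an outer product K = u v^T: every row of K is a multiple of one row vector. Reading off the entries, u = (1, -2, 2, -3) and v = (3, -1, 2, 1) (row i of K equals u_i·v^T). A rank-one matrix u v^T satisfies K u = u (v·u) and kills the (3)-dimensional subspace v^⊥, so its characteristic polynomial is lambda^3 (lambda - v·u) with v·u = tr K = 6. Hence the eigenvalues of I - K are 1 (multiplicity 3) and 1 - (6) = -5, so det(I - K) = -5. (Direct check: I - K =
[[-2, 1, -2, -1],
 [6, -1, 4, 2],
 [-6, 2, -3, -2],
 [9, -3, 6, 4]]
has determinant -5.) The finite-dimensional Fredholm alternative says: either (I - K) is invertible, or ker(I - K) ≠ {0} and then range(I - K) = ker((I - K)^*)^⊥, with dim ker(I - K) = dim ker((I - K)^*). Since det(I - K) ≠ 0, 1 is not an eigenvalue of K and ker(I - K) = {0}, so we are in the first case: for every y there is a unique x = (I - K)^(-1) y. Explicitly, by the Sherman–Morrison formula, (I - u v^T)^(-1) = I + u v^T/(1 - v·u), i.e. (I - K)^(-1) = I + K/(-5).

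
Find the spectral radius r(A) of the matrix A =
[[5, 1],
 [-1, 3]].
r(A) = 4

The eigenvalues of A are the roots of its characteristic polynomial. With M = A (coefficients from the trace and determinant):
  p(λ) = det(λ I - M) = λ^2 - 8λ + 16.
For λ^2 - 8λ + 16 the discriminant is 0. It is a perfect square (0^2), so the roots are rational: λ = (8 ± 0)/2 = 4, 4.
Thus the eigenvalues (to 4 decimals) are 4 (modulus 4). The spectral radius is the largest modulus: r(A) = 4. (Cross-check: r(A) ≤ ||A||_2 ≈ 5.1231; equality holds whenever A is normal, though it can also hold for some non-normal A.)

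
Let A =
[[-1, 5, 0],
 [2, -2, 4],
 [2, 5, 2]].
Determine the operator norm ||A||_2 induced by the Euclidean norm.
||A||_2 ≈ 7.3612 (= sqrt(largest eigenvalue of A^T A))

||A||_2 = sigma_max(A) = sqrt(lambda_max(A^T A)). Form the symmetric matrix M = A^T A =
[[9, 1, 12],
 [1, 54, 2],
 [12, 2, 20]].
Its characteristic polynomial (trace, sum of principal 2x2 minors, determinant of M give the coefficients) is
  p(λ) = det(λ I - M) = λ^3 - 83λ^2 + 1597λ - 1936.
No integer candidate from the rational root theorem (±divisors of 1936) is a root, so the roots are irrational. The cubic discriminant is Δ = 1367775037 > 0, so there are three distinct real roots. p(1) = -421 and p(2) = 934 have opposite signs, so a root lies in (1, 2); Newton's method refines it to λ ≈ 1.2985. p(27) = 359 and p(28) = -340 have opposite signs, so a root lies in (27, 28); Newton's method refines it to λ ≈ 27.5138. p(54) = -262 and p(55) = 1199 have opposite signs, so a root lies in (54, 55); Newton's method refines it to λ ≈ 54.1877. Check (Vieta): the three roots sum to 83, matching tr M = 83.
So the eigenvalues of A^T A are ≈ 1.2985, 27.5138, 54.1877 (all ≥ 0, as they must be for A^T A). The largest is λ_max ≈ 54.1877, hence ||A||_2 = sqrt(λ_max) ≈ 7.3612.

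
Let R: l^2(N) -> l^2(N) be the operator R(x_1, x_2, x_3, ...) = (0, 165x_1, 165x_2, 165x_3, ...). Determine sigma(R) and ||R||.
sigma(R) = closed disk {z in C : |z| ≤ 165}; ||R|| = 165

Note R = 165·U where U is the unit right shift (U x)_k = x_{k-1} (with x_0 := 0); so ||R|| = 165||U|| and sigma(R) = 165·sigma(U). ||R x||^2 = sum_{k≥1} |165x_k|^2 = 27225||x||^2, so ||R|| = 165 and sigma(R) ⊂ {|z| ≤ 165}. For any |lambda| < 165, the equation (R - lambda I) x = 0 forces x_1 = 0, then 165x_k = lambda x_{k+1} ⇒ x = 0, so R has no eigenvalues. But (R - lambda I) is not surjective for |lambda| < 165: solving (R - lambda I) x = e_1 would require x_n proportional to (lambda/165)^(-n), which is not in l^2. So every |lambda| < 165 lies in the residual spectrum. The boundary |lambda| = 165 is in the approximate point spectrum (the spectrum is closed). Hence sigma(R) is the closed disk of radius 165.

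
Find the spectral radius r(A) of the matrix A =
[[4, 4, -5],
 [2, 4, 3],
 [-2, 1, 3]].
r(A) ≈ 7.0782

The eigenvalues of A are the roots of its characteristic polynomial. With M = A (coefficients from the trace, the sum of principal 2x2 minors, and det A):
  p(λ) = det(λ I - M) = λ^3 - 11λ^2 + 19λ + 62.
No integer candidate from the rational root theorem (±divisors of 62) is a root, so the roots are irrational. The cubic discriminant is Δ = 9301 > 0, so there are three distinct real roots. p(-2) = -28 and p(-1) = 31 have opposite signs, so a root lies in (-2, -1); Newton's method refines it to λ ≈ -1.5894. p(5) = 7 and p(6) = -4 have opposite signs, so a root lies in (5, 6); Newton's method refines it to λ ≈ 5.5112. p(7) = -1 and p(8) = 22 have opposite signs, so a root lies in (7, 8); Newton's method refines it to λ ≈ 7.0782. Check (Vieta): the three roots sum to 11, matching tr M = 11.
Thus the eigenvalues (to 4 decimals) are -1.5894 (modulus 1.5894); 5.5112 (modulus 5.5112); 7.0782 (modulus 7.0782). The spectral radius is the largest modulus: r(A) ≈ 7.0782. (Cross-check: r(A) ≤ ||A||_2 ≈ 8.0625; equality holds whenever A is normal, though it can also hold for some non-normal A.)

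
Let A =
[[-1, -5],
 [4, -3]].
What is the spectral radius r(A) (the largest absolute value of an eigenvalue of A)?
r(A) = sqrt(23) ≈ 4.7958

The eigenvalues of A are the roots of its characteristic polynomial. With M = A (coefficients from the trace and determinant):
  p(λ) = det(λ I - M) = λ^2 + 4λ + 23.
For λ^2 + 4λ + 23 the discriminant is -76. It is negative, so the roots are the complex-conjugate pair λ = -2 ± (sqrt(76)/2) i ≈ -2 ± 4.3589i. For a conjugate pair the product of the roots equals the constant term, so |λ|^2 = 23 and |λ| = sqrt(23) ≈ 4.7958.
Thus the eigenvalues (to 4 decimals) are -2 ± 4.3589i (modulus 4.7958). The spectral radius is the largest modulus: r(A) = sqrt(23) ≈ 4.7958. (Cross-check: r(A) ≤ ||A||_2 ≈ 6.0425; equality holds whenever A is normal, though it can also hold for some non-normal A.)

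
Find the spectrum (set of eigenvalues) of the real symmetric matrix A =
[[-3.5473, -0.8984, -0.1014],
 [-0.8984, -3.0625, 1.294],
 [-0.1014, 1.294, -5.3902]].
sigma(A) ≈ {-6, -4, -2}

A is real symmetric, so its spectrum consists of real eigenvalues. Expanding the characteristic polynomial of the displayed matrix gives
  det(λ I - A) = p(λ) = λ^3 + (12)λ^2 + (44)λ + (48).
Solving p(λ) = 0 yields eigenvalues ≈ -6, -4, -2. (A is shown rounded to 4 decimals, so these recover the underlying integer eigenvalues to within that precision.)
Verification: the trace of A = -12 equals the sum of eigenvalues -12, and det(A) ≈ -47.9995 matches the eigenvalue product -48.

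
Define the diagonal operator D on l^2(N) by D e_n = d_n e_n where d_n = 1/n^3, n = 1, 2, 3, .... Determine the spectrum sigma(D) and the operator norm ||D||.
sigma(D) = {1/n^3 : n ≥ 1} ∪ {0}; ||D|| = 1

A bounded diagonal operator on l^2 with diagonal entries d_n has spectrum equal to the closure of {d_n : n ≥ 1}: every d_n is an eigenvalue (with eigenvector e_n), so {d_n} ⊂ sigma(D); the spectrum is closed, so its closure is too; and for lambda not in the closure, (D - lambda I) has bounded inverse (the diagonal entries 1/(d_n - lambda) are bounded). For our sequence d_n = 1/n^3, n = 1, 2, 3, ...:
  - {d_n} = {1/n^3 : n ≥ 1}; the only limit point is 0
  - closure = {1/n^3 : n ≥ 1} ∪ {0}
For the norm: a diagonal operator has ||D|| = sup_n |d_n|. Here d_n = 1/n^3 is positive and decreasing, so sup_n |d_n| = d_1 = 1. So ||D|| = 1.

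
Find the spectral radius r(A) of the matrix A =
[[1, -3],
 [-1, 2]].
r(A) = (3 + sqrt(13))/2 ≈ 3.3028

The eigenvalues of A are the roots of its characteristic polynomial. With M = A (coefficients from the trace and determinant):
  p(λ) = det(λ I - M) = λ^2 - 3λ - 1.
For λ^2 - 3λ - 1 the discriminant is 13. It is nonnegative but not a perfect square, so the roots are real and irrational: λ = (3 ± sqrt(13))/2 ≈ 3.3028, -0.3028.
Thus the eigenvalues (to 4 decimals) are 3.3028 (modulus 3.3028); -0.3028 (modulus 0.3028). The spectral radius is the largest modulus: r(A) = (3 + sqrt(13))/2 ≈ 3.3028. (Cross-check: r(A) ≤ ||A||_2 ≈ 3.8643; equality holds whenever A is normal, though it can also hold for some non-normal A.)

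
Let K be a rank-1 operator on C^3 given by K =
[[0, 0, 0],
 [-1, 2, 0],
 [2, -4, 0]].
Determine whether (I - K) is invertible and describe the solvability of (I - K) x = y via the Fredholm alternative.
(I - K) is invertible (det(I - K) = -1 ≠ 0), so for every y in C^3 the equation (I - K) x = y has a unique solution.

K has rank 1, so it is an outer product K = u v^T: every row of K is a multiple of one row vector. Reading off the entries, u = (0, -1, 2) and v = (1, -2, 0) (row i of K equals u_i·v^T). A rank-one matrix u v^T satisfies K u = u (v·u) and kills the (2)-dimensional subspace v^⊥, so its characteristic polynomial is lambda^2 (lambda - v·u) with v·u = tr K = 2. Hence the eigenvalues of I - K are 1 (multiplicity 2) and 1 - (2) = -1, so det(I - K) = -1. (Direct check: I - K =
[[1, 0, 0],
 [1, -1, 0],
 [-2, 4, 1]]
has determinant -1.) The finite-dimensional Fredholm alternative says: either (I - K) is invertible, or ker(I - K) ≠ {0} and then range(I - K) = ker((I - K)^*)^⊥, with dim ker(I - K) = dim ker((I - K)^*). Since det(I - K) ≠ 0, 1 is not an eigenvalue of K and ker(I - K) = {0}, so we are in the first case: for every y there is a unique x = (I - K)^(-1) y. Explicitly, by the Sherman–Morrison formula, (I - u v^T)^(-1) = I + u v^T/(1 - v·u), i.e. (I - K)^(-1) = I - K.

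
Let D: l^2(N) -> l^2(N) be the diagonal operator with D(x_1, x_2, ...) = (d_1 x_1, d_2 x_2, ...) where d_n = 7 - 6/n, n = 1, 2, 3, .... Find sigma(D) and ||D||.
sigma(D) = {7 - 6/n : n ≥ 1} ∪ {7}; ||D|| = 7

A bounded diagonal operator on l^2 with diagonal entries d_n has spectrum equal to the closure of {d_n : n ≥ 1}: every d_n is an eigenvalue (with eigenvector e_n), so {d_n} ⊂ sigma(D); the spectrum is closed, so its closure is too; and for lambda not in the closure, (D - lambda I) has bounded inverse (the diagonal entries 1/(d_n - lambda) are bounded). For our sequence d_n = 7 - 6/n, n = 1, 2, 3, ...:
  - {d_n} = {7 - 6/n : n ≥ 1}; the only limit point is 7
  - closure = {7 - 6/n : n ≥ 1} ∪ {7}
For the norm: a diagonal operator has ||D|| = sup_n |d_n|. Here d_n = 7 - 6/n increases monotonically from d_1 = 1 toward 7, with all terms in [1, 7); so sup_n |d_n| = 7 (the supremum is the limit, not attained). So ||D|| = 7.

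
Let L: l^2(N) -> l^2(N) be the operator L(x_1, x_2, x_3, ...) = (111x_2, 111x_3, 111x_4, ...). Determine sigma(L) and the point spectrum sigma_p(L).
sigma(L) = closed disk {z in C : |z| ≤ 111}; sigma_p(L) = open disk {z in C : |z| < 111}

Note L = 111·V where V is the unit left shift (V x)_k = x_{k+1}; so sigma(L) = 111·sigma(V) and ||L|| = 111||V||. ||L x||^2 = 12321sum_{k≥2} |x_k|^2 ≤ 12321||x||^2, with equality on {x : x_1 = 0}, so ||L|| = 111. For any lambda with |lambda| < 111, set r = lambda/111 (|r| < 1); the vector x = (1, r, r^2, ...) is in l^2 and satisfies L x = 111(r, r^2, ...) = lambda x, so lambda is an eigenvalue. On the boundary |lambda| = 111 the geometric series diverges, so no l^2 eigenvector exists, but these lambda lie in the approximate point spectrum. Hence sigma(L) is the closed disk of radius 111 and sigma_p(L) is the open disk.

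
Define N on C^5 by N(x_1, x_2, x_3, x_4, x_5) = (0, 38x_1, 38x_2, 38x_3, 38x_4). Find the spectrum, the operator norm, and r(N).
sigma(N) = {0}; ||N|| = 38; r(N) = 0. (N is nilpotent with N^5 = 0.)

On C^5, N is a strictly lower-triangular matrix with 38 on the subdiagonal and zeros elsewhere, so its characteristic polynomial is lambda^5 and every eigenvalue is 0: sigma(N) = {0}. For the operator norm, N e_i = 38e_{i+1} for i = 1, ..., 4 and N e_5 = 0, so the singular values of N are 38 (with multiplicity 4) and 0; hence ||N|| = 38. The spectral radius r(N) = max|lambda| = 0. Note ||N|| > r(N) — characteristic of non-normal nilpotent operators. Indeed N^5 = 0.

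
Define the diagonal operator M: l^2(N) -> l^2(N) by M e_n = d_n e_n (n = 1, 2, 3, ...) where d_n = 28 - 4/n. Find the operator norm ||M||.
||M|| = 28

For a diagonal operator on l^2 with entries d_n, ||M|| = sup_n |d_n|. Here d_1 = 24, d_2 = 26, ..., and d_n = 28 - 4/n increases monotonically toward 28. All terms lie in [24, 28), so |d_n| = d_n and the supremum is the limit 28, which is not attained by any individual d_n. Hence ||M|| = 28.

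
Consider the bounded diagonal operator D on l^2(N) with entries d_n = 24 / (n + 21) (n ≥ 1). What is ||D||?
||D|| = 12/11 (attained at n = 1)

For D diagonal, ||D|| = sup_n |d_n| = sup_n 24/(n + 21). This is positive and strictly decreasing in n, so the supremum is attained at n = 1: d_1 = 24/(1 + 21) = 12/11. Hence ||D|| = 12/11.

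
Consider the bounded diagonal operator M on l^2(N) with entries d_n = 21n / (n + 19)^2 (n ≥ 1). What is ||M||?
||M|| = 21/76 (attained at n = 19)

For M diagonal, ||M|| = sup_n |d_n|. Treat f(x) = 21x / (x + 19)^2 for real x > 0. By the quotient rule, f'(x) = 21(19 - x)/(x + 19)^3, which is positive for x < 19 and negative for x > 19. So f has a unique maximum at x = 19, and since 19 is a positive integer, the supremum over n ≥ 1 is attained at n = 19: d_19 = 21·19/(19 + 19)^2 = 21·19/1444 = 21/76. Hence ||M|| = 21/76.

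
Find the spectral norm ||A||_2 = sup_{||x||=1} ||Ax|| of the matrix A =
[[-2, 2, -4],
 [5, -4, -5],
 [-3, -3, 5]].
||A||_2 ≈ 9.3548 (= sqrt(largest eigenvalue of A^T A))

||A||_2 = sigma_max(A) = sqrt(lambda_max(A^T A)). Form the symmetric matrix M = A^T A =
[[38, -15, -32],
 [-15, 29, -3],
 [-32, -3, 66]].
Its characteristic polynomial (trace, sum of principal 2x2 minors, determinant of M give the coefficients) is
  p(λ) = det(λ I - M) = λ^3 - 133λ^2 + 4266λ - 24964.
No integer candidate from the rational root theorem (±divisors of 24964) is a root, so the roots are irrational. The cubic discriminant is Δ = 14575306292 > 0, so there are three distinct real roots. p(7) = -1276 and p(8) = 1164 have opposite signs, so a root lies in (7, 8); Newton's method refines it to λ ≈ 7.5116. p(37) = 1454 and p(38) = -36 have opposite signs, so a root lies in (37, 38); Newton's method refines it to λ ≈ 37.9762. p(87) = -1996 and p(88) = 1964 have opposite signs, so a root lies in (87, 88); Newton's method refines it to λ ≈ 87.5122. Check (Vieta): the three roots sum to 133, matching tr M = 133.
So the eigenvalues of A^T A are ≈ 7.5116, 37.9762, 87.5122 (all ≥ 0, as they must be for A^T A). The largest is λ_max ≈ 87.5122, hence ||A||_2 = sqrt(λ_max) ≈ 9.3548.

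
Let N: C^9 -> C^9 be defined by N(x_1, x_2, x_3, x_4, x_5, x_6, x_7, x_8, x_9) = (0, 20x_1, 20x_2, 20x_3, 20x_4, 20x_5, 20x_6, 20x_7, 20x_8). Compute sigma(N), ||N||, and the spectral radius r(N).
sigma(N) = {0}; ||N|| = 20; r(N) = 0. (N is nilpotent with N^9 = 0.)

On C^9, N is a strictly lower-triangular matrix with 20 on the subdiagonal and zeros elsewhere, so its characteristic polynomial is lambda^9 and every eigenvalue is 0: sigma(N) = {0}. For the operator norm, N e_i = 20e_{i+1} for i = 1, ..., 8 and N e_9 = 0, so the singular values of N are 20 (with multiplicity 8) and 0; hence ||N|| = 20. The spectral radius r(N) = max|lambda| = 0. Note ||N|| > r(N) — characteristic of non-normal nilpotent operators. Indeed N^9 = 0.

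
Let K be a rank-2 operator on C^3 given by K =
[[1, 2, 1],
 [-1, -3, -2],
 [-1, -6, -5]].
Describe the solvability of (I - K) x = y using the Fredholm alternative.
(I - K) is invertible (det(I - K) = 6 ≠ 0), so for every y in C^3 the equation (I - K) x = y has a unique solution.

K has rank 2 and factors as K = U V^T = u1 v1^T + u2 v2^T with u1 = (-1, 1, 1), v1 = (-1, -3, -2), u2 = (-1, 0, -3), v2 = (0, 1, 1) (multiplying out reproduces the displayed K). The nonzero eigenvalues of U V^T coincide with those of the 2 x 2 matrix G = V^T U = [[v1·u1, v1·u2], [v2·u1, v2·u2]] = [[-4, 7], [2, -3]], and by the Sylvester determinant identity det(I_3 - U V^T) = det(I_2 - V^T U) = det([[5, -7], [-2, 4]]) = (5)(4) - (-7)(-2) = 6. (Direct check: I - K =
[[0, -2, -1],
 [1, 4, 2],
 [1, 6, 6]]
has determinant 6.) The finite-dimensional Fredholm alternative says: either (I - K) is invertible, or ker(I - K) ≠ {0} and then range(I - K) = ker((I - K)^*)^⊥, with dim ker(I - K) = dim ker((I - K)^*). Since det(I - K) ≠ 0, 1 is not an eigenvalue of K and ker(I - K) = {0}, so we are in the first case: for every y there is a unique x = (I - K)^(-1) y. (Explicitly, by the Woodbury identity, (I - U V^T)^(-1) = I + U (I_2 - G)^(-1) V^T.)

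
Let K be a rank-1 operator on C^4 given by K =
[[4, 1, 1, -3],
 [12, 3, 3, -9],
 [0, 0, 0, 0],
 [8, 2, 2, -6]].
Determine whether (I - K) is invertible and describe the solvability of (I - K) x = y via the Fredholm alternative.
(I - K) is singular (det(I - K) = 0, i.e. 1 ∈ sigma(K)). (I - K) x = y is solvable iff y ⊥ ker((I - K)^*) = span{(4, 1, 1, -3)}, i.e. iff 4y_1 + y_2 + y_3 - 3y_4 = 0. When solvable, the solutions are x = y + c·(1, 3, 0, 2), c arbitrary (ker(I - K) = span{(1, 3, 0, 2)}, dimension 1).

K has rank 1, so it is an outer product K = u v^T: every row of K is a multiple of one row vector. Reading off the entries, u = (1, 3, 0, 2) and v = (4, 1, 1, -3) (row i of K equals u_i·v^T). A rank-one matrix u v^T satisfies K u = u (v·u) and kills the (3)-dimensional subspace v^⊥, so its characteristic polynomial is lambda^3 (lambda - v·u) with v·u = tr K = 1. Hence the eigenvalues of I - K are 1 (multiplicity 3) and 1 - (1) = 0, so det(I - K) = 0. (Direct check: I - K =
[[-3, -1, -1, 3],
 [-12, -2, -3, 9],
 [0, 0, 1, 0],
 [-8, -2, -2, 7]]
has determinant 0.) So 1 is an eigenvalue of K and (I - K) is not invertible. The finite-dimensional Fredholm alternative says: either (I - K) is invertible, or ker(I - K) ≠ {0} and then range(I - K) = ker((I - K)^*)^⊥, with dim ker(I - K) = dim ker((I - K)^*). We are in the second case, so we need both kernels. Kernel of I - K: (I - K) u = u - u (v·u) = u - u = 0, so ker(I - K) = span{u} = span{(1, 3, 0, 2)} (it is exactly 1-dimensional because rank(I - K) = 3). Kernel of the adjoint: K is real, so (I - K)^* = I - K^T = I - v u^T, and (I - v u^T) v = v - v (u·v) = 0; hence ker((I - K)^*) = span{v} = span{(4, 1, 1, -3)}. Therefore (I - K) x = y is solvable iff <y, v> = 0, i.e. iff 4y_1 + y_2 + y_3 - 3y_4 = 0. When this holds, K y = u (v·y) = 0, so (I - K) y = y and x = y is a particular solution; the full solution set is the line x = y + c·u = y + c·(1, 3, 0, 2), c ∈ C.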